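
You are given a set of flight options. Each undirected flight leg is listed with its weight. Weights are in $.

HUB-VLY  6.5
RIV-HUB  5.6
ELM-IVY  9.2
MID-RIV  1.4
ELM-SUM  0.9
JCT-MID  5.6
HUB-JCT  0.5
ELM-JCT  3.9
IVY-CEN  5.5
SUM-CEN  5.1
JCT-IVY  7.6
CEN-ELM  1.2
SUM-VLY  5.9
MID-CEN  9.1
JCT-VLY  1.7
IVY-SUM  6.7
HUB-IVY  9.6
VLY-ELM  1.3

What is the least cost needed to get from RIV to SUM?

Settle nodes by increasing distance from RIV:
RIV: 0
MID: 1.4  (via RIV)
HUB: 5.6  (via RIV)
JCT: 6.1  (via HUB)
VLY: 7.8  (via JCT)
ELM: 9.1  (via VLY)
SUM: 10  (via ELM)
Shortest route: RIV–HUB–JCT–VLY–ELM–SUM = $10.

$10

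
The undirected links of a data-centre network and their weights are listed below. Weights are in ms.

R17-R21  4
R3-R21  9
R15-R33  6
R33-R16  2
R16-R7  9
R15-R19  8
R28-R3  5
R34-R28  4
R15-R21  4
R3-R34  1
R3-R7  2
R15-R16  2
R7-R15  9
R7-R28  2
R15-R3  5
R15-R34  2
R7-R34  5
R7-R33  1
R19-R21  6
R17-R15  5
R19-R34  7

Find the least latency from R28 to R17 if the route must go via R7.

12 ms

Best R28 to R7: R28 → R7 costing 2
Shortest R7→R17: R7 → R3 → R34 → R15 → R17 = 10
Total via R7: 2 + 10 = 12 ms.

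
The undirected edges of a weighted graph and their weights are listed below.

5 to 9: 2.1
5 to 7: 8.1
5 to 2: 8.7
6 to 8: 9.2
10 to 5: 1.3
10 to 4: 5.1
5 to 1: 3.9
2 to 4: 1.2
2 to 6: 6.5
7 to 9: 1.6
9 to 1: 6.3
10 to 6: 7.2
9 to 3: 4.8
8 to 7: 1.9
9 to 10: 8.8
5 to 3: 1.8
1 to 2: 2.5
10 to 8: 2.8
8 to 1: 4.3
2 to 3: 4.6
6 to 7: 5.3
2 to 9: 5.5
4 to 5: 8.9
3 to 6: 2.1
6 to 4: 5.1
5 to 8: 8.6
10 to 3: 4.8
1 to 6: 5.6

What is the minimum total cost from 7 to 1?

6.2

Candidate routes:
7–8–1: 1.9+4.3 = 6.2
7–9–5–1: 1.6+2.1+3.9 = 7.6
7–9–1: 1.6+6.3 = 7.9
The minimum is 6.2 via 7–8–1.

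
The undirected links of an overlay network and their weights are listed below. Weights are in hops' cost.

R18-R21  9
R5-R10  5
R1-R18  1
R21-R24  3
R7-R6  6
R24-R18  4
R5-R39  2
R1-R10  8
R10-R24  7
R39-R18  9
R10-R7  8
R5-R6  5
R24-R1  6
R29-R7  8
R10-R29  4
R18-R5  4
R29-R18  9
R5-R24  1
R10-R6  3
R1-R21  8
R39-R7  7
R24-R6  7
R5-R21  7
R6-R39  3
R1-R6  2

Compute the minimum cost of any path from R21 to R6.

Compare a few routes:
R21 → R24 → R5 → R6: 3+1+5 = 9
R21 → R1 → R6: 8+2 = 10
Cheapest is R21 → R24 → R5 → R6 at 9 hops' cost.

9 hops' cost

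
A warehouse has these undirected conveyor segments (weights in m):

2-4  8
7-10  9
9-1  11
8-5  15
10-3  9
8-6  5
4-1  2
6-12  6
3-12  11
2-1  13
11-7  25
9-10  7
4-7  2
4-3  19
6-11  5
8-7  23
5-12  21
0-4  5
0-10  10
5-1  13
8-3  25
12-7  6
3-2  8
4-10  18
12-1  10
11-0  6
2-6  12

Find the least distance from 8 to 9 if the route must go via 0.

Best 8 to 0: 8–6–11–0 costing 16
Shortest 0→9: 0–10–9 = 17
Total via 0: 16 + 17 = 33 m.

33 m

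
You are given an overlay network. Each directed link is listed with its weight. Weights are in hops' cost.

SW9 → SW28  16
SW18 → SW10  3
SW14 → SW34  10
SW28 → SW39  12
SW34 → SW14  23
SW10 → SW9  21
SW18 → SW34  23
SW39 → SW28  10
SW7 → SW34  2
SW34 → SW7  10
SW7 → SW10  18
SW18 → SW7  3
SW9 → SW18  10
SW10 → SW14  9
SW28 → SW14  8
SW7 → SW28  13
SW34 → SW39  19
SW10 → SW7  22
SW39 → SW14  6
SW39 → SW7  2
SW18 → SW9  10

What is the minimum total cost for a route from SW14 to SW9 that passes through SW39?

70 hops' cost

Best SW14 to SW39: SW14–SW34–SW39 costing 29
Best SW39 to SW9: SW39–SW7–SW10–SW9 costing 41
Total via SW39: 29 + 41 = 70 hops' cost.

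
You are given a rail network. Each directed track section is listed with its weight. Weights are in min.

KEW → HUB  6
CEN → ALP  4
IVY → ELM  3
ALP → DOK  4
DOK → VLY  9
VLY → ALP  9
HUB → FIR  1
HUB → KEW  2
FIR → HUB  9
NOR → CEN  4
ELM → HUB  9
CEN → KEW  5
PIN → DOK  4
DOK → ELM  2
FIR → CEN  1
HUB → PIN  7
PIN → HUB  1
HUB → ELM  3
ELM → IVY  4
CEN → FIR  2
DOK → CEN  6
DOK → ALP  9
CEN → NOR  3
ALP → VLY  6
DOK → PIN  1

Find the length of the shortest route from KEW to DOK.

Shortest distances from KEW:
KEW: 0
HUB: 6  (via KEW)
FIR: 7  (via HUB)
CEN: 8  (via FIR)
ELM: 9  (via HUB)
NOR: 11  (via CEN)
ALP: 12  (via CEN)
PIN: 13  (via HUB)
IVY: 13  (via ELM)
DOK: 16  (via ALP)
Shortest route: KEW → HUB → FIR → CEN → ALP → DOK = 16 min.

16 min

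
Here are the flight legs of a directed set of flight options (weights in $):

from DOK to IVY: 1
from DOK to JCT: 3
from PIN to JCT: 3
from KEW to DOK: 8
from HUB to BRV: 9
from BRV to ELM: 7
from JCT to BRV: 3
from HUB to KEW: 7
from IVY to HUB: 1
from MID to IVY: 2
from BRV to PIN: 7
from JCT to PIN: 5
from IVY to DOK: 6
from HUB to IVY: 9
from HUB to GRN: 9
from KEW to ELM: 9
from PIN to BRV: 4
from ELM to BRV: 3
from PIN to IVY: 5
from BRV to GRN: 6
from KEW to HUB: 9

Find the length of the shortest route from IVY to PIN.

$14

Shortest distances from IVY:
IVY: 0
HUB: 1  (via IVY)
DOK: 6  (via IVY)
KEW: 8  (via HUB)
JCT: 9  (via DOK)
BRV: 10  (via HUB)
GRN: 10  (via HUB)
PIN: 14  (via JCT)
Shortest route: IVY–DOK–JCT–PIN = $14.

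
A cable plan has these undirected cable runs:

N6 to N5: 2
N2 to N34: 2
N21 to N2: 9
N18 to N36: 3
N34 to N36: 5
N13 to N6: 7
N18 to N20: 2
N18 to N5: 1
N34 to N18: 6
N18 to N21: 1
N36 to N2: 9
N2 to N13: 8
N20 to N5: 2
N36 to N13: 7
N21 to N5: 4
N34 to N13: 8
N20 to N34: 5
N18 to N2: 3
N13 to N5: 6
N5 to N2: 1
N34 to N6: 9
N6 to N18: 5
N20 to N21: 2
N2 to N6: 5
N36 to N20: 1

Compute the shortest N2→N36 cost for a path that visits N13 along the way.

Shortest N2→N13: N2–N5–N13 = 7
Shortest N13→N36: N13–N36 = 7
Total via N13: 7 + 7 = 14.

14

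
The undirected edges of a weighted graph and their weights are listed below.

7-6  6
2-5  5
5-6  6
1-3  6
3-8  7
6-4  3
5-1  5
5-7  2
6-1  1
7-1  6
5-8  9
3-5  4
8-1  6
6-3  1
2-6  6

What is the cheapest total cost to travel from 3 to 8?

7

Candidate routes:
3–6–1–8: 1+1+6 = 8
3–8: 7 = 7
Cheapest is 3–8 at 7.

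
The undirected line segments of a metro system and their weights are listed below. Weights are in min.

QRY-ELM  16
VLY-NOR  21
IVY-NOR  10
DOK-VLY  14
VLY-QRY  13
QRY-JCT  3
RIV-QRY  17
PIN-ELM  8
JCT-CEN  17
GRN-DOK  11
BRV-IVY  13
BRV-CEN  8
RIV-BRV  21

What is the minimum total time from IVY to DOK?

45 min

Candidate routes:
IVY–NOR–VLY–DOK: 10+21+14 = 45
IVY–BRV–CEN–JCT–QRY–VLY–DOK: 13+8+17+3+13+14 = 68
Cheapest is IVY–NOR–VLY–DOK at 45 min.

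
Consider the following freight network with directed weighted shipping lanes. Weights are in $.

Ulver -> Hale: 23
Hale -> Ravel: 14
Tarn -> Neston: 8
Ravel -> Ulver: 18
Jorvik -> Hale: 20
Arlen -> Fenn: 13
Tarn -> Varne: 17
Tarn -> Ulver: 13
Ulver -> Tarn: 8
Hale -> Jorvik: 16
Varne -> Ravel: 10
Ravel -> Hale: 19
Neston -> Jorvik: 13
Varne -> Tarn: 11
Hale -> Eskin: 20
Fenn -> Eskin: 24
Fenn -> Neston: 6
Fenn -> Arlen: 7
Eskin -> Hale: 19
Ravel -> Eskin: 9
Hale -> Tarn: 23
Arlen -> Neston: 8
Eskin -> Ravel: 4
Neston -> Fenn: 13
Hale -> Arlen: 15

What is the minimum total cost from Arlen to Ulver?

Compare a few routes:
Arlen → Neston → Jorvik → Hale → Ravel → Ulver: 8+13+20+14+18 = 73
Arlen → Neston → Fenn → Eskin → Ravel → Ulver: 8+13+24+4+18 = 67
Arlen → Fenn → Eskin → Ravel → Ulver: 13+24+4+18 = 59
The minimum is $59 via Arlen → Fenn → Eskin → Ravel → Ulver.

$59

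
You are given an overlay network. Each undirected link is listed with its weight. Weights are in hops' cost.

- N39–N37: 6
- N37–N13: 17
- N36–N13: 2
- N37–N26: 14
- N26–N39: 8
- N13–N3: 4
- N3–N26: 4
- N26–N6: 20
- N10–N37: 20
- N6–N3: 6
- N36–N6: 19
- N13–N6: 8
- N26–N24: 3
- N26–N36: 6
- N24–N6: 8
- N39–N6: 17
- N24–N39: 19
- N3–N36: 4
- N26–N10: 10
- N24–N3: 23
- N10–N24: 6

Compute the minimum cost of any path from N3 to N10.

13 hops' cost

Settle nodes by increasing distance from N3:
N3: 0
N13: 4  (via N3)
N26: 4  (via N3)
N36: 4  (via N3)
N6: 6  (via N3)
N24: 7  (via N26)
N39: 12  (via N26)
N10: 13  (via N24)
Shortest route: N3 → N26 → N24 → N10 = 13 hops' cost.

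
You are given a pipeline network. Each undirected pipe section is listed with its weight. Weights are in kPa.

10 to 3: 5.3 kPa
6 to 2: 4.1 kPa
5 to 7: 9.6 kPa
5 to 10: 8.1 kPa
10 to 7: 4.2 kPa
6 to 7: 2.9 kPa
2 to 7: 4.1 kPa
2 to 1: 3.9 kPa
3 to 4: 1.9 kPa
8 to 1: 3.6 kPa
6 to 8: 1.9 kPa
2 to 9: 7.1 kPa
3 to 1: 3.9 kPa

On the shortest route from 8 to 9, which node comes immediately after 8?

Compare a few routes:
8 - 1 - 2 - 9: 3.6+3.9+7.1 = 14.6
8 - 6 - 7 - 2 - 9: 1.9+2.9+4.1+7.1 = 16
8 - 6 - 2 - 9: 1.9+4.1+7.1 = 13.1
The minimum is 13.1 kPa via 8 - 6 - 2 - 9.
So from 8 the first move is to 6.

6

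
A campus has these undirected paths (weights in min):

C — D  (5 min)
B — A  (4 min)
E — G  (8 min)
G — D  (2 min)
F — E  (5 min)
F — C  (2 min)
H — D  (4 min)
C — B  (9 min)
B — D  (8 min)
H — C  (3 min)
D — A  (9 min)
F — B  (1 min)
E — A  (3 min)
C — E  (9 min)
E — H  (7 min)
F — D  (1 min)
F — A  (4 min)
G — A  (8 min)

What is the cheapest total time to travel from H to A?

Compare a few routes:
H - D - F - B - A: 4+1+1+4 = 10
H - E - A: 7+3 = 10
H - C - F - B - A: 3+2+1+4 = 10
H - C - F - A: 3+2+4 = 9
The minimum is 9 min via H - C - F - A.

9 min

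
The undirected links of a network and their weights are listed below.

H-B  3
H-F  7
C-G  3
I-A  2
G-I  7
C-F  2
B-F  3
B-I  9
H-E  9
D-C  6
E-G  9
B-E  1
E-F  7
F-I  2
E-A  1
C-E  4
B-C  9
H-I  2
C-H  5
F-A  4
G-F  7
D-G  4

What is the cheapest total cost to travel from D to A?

11

Enumerating some paths:
D–C–E–A: 6+4+1 = 11
D–G–C–E–A: 4+3+4+1 = 12
D–C–F–A: 6+2+4 = 12
Cheapest is D–C–E–A at 11.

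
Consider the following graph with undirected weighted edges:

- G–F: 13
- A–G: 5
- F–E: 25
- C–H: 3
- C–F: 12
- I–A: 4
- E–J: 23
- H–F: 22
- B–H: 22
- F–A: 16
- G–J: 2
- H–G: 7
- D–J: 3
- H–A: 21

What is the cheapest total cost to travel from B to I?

Shortest distances from B:
B: 0
H: 22  (via B)
C: 25  (via H)
G: 29  (via H)
J: 31  (via G)
A: 34  (via G)
D: 34  (via J)
F: 37  (via C)
I: 38  (via A)
Shortest route: B → H → G → A → I = 38.

38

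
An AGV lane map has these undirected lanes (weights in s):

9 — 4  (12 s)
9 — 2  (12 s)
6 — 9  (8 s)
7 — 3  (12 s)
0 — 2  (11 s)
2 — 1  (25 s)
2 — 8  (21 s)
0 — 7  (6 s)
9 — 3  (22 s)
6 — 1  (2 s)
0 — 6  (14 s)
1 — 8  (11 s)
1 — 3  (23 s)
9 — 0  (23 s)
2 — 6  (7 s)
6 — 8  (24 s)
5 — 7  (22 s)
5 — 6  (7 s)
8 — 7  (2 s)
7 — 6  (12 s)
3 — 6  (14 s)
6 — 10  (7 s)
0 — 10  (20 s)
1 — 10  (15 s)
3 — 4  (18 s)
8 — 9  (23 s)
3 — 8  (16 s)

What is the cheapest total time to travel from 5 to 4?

Compare a few routes:
5 - 6 - 3 - 4: 7+14+18 = 39
5 - 6 - 9 - 4: 7+8+12 = 27
5 - 6 - 2 - 9 - 4: 7+7+12+12 = 38
Cheapest is 5 - 6 - 9 - 4 at 27 s.

27 s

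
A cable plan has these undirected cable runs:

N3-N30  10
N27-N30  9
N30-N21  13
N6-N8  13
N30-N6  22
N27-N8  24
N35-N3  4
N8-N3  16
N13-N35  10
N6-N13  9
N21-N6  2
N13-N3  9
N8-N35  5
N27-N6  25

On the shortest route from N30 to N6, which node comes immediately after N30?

Candidate routes:
N30–N6: 22 = 22
N30–N21–N6: 13+2 = 15
Cheapest is N30–N21–N6 at 15.
So from N30 the first move is to N21.

N21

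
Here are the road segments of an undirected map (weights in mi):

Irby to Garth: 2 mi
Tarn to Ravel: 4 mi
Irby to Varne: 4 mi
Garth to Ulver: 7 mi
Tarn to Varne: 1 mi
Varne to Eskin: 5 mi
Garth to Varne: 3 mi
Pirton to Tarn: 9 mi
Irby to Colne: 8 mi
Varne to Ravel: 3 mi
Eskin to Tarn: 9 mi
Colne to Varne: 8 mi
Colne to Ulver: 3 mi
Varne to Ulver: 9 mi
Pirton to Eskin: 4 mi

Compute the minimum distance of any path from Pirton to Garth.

Compare a few routes:
Pirton - Eskin - Varne - Garth: 4+5+3 = 12
Pirton - Tarn - Varne - Garth: 9+1+3 = 13
The minimum is 12 mi via Pirton - Eskin - Varne - Garth.

12 mi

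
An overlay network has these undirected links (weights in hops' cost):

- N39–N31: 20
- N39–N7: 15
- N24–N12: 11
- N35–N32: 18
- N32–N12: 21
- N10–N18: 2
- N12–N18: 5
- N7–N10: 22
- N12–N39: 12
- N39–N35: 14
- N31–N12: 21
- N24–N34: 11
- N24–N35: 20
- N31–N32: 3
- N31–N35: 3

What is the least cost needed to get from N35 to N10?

Settle nodes by increasing distance from N35:
N35: 0
N31: 3  (via N35)
N32: 6  (via N31)
N39: 14  (via N35)
N24: 20  (via N35)
N12: 24  (via N31)
N7: 29  (via N39)
N18: 29  (via N12)
N34: 31  (via N24)
N10: 31  (via N18)
Shortest route: N35 → N31 → N12 → N18 → N10 = 31 hops' cost.

31 hops' cost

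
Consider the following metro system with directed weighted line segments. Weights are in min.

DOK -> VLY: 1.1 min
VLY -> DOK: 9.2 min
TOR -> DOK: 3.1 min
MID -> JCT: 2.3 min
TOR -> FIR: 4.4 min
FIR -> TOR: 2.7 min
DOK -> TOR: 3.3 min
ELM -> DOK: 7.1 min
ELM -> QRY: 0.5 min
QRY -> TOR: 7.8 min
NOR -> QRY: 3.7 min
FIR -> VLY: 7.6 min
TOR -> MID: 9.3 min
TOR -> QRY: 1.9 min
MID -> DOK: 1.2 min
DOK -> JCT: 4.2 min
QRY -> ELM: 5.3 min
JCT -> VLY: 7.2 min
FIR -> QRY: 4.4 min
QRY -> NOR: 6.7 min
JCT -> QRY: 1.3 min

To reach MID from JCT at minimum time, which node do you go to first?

Enumerating some paths:
JCT–QRY–ELM–DOK–TOR–MID: 1.3+5.3+7.1+3.3+9.3 = 26.3
JCT–QRY–TOR–MID: 1.3+7.8+9.3 = 18.4
JCT–VLY–DOK–TOR–MID: 7.2+9.2+3.3+9.3 = 29
Cheapest is JCT–QRY–TOR–MID at 18.4 min.
So from JCT the first move is to QRY.

QRY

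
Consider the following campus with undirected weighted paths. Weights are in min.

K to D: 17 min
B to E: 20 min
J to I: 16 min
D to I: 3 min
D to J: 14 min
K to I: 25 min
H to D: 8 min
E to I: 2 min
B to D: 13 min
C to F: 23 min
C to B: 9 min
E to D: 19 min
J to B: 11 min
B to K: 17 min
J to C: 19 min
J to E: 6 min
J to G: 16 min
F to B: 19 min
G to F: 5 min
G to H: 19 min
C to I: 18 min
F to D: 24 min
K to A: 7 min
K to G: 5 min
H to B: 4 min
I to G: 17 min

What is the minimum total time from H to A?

Candidate routes:
H → B → F → G → K → A: 4+19+5+5+7 = 40
H → G → K → A: 19+5+7 = 31
H → D → K → A: 8+17+7 = 32
H → B → K → A: 4+17+7 = 28
The minimum is 28 min via H → B → K → A.

28 min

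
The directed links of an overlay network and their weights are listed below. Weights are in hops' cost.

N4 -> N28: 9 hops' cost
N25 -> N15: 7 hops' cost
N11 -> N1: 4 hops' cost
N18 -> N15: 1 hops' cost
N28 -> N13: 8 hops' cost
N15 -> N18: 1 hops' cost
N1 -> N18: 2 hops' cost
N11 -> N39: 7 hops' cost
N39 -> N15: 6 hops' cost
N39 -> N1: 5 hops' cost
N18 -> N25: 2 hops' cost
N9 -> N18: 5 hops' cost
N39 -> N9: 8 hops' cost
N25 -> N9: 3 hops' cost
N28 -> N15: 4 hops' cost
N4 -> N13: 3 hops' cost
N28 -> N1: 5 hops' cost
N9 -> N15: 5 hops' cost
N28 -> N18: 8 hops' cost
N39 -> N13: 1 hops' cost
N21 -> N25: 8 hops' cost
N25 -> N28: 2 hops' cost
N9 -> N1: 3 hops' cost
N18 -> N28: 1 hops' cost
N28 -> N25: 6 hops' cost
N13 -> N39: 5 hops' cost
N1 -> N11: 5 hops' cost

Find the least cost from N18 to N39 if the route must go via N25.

Shortest N18→N25: N18–N25 = 2
Shortest N25→N39: N25–N28–N13–N39 = 15
Total via N25: 2 + 15 = 17 hops' cost.

17 hops' cost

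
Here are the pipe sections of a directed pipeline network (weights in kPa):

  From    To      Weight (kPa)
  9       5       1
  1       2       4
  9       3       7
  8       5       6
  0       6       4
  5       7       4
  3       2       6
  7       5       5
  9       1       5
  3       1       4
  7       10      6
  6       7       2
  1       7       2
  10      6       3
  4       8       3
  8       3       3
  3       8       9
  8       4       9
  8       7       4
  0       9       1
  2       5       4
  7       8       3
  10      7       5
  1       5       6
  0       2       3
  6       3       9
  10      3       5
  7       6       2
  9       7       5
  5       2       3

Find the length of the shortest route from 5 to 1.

Enumerating some paths:
5 - 7 - 8 - 3 - 1: 4+3+3+4 = 14
5 - 7 - 6 - 3 - 1: 4+2+9+4 = 19
Cheapest is 5 - 7 - 8 - 3 - 1 at 14 kPa.

14 kPa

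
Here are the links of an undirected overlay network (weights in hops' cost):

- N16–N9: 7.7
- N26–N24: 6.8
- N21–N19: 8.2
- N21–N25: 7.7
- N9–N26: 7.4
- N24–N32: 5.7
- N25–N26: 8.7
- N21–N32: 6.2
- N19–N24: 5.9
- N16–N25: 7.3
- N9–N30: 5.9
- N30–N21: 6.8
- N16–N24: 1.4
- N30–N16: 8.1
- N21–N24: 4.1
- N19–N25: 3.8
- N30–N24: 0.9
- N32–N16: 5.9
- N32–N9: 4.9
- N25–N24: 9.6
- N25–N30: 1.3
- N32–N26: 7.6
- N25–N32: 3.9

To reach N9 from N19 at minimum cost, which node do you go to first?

N25

Compare a few routes:
N19 → N24 → N16 → N9: 5.9+1.4+7.7 = 15
N19 → N24 → N30 → N9: 5.9+0.9+5.9 = 12.7
N19 → N25 → N32 → N9: 3.8+3.9+4.9 = 12.6
N19 → N25 → N30 → N9: 3.8+1.3+5.9 = 11
The minimum is 11 hops' cost via N19 → N25 → N30 → N9.
So from N19 the first move is to N25.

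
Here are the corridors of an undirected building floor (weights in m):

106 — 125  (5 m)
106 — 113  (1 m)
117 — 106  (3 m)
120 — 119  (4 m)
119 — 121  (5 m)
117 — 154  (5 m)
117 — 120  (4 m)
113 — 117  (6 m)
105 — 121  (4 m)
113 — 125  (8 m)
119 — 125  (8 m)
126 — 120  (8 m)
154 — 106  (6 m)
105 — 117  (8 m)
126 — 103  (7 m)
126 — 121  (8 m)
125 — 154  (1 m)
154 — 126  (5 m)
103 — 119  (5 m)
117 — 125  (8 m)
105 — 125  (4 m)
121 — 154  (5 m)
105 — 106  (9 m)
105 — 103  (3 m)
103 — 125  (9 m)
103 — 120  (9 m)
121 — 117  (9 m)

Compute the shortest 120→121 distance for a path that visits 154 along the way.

14 m

Shortest 120→154: 120–117–154 = 9
Best 154 to 121: 154–121 costing 5
Total via 154: 9 + 5 = 14 m.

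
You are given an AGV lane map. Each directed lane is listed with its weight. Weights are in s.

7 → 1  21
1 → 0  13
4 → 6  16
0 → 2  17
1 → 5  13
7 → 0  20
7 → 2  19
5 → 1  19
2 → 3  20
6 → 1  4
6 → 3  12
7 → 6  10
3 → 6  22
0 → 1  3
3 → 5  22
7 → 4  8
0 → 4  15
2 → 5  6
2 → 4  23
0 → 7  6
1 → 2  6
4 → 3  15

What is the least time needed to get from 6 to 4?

Shortest distances from 6:
6: 0
1: 4  (via 6)
2: 10  (via 1)
3: 12  (via 6)
5: 16  (via 2)
0: 17  (via 1)
7: 23  (via 0)
4: 31  (via 7)
Shortest route: 6–1–0–7–4 = 31 s.

31 s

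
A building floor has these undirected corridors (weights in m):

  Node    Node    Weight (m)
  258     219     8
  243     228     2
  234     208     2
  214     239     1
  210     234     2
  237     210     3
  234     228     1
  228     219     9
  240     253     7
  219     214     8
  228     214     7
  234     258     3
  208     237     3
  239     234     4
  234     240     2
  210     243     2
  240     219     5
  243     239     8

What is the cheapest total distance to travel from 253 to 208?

11 m

Settle nodes by increasing distance from 253:
253: 0
240: 7  (via 253)
234: 9  (via 240)
228: 10  (via 234)
210: 11  (via 234)
208: 11  (via 234)
Shortest route: 253 → 240 → 234 → 208 = 11 m.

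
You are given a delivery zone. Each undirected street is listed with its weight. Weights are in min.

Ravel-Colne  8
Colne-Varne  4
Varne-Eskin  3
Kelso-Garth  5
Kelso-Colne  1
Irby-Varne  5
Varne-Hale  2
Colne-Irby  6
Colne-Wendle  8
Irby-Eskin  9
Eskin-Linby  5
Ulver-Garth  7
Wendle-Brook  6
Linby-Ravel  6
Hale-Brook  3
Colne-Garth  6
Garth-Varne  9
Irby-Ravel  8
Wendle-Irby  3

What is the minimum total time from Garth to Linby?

17 min

Enumerating some paths:
Garth → Colne → Varne → Eskin → Linby: 6+4+3+5 = 18
Garth → Varne → Eskin → Linby: 9+3+5 = 17
Garth → Kelso → Colne → Varne → Eskin → Linby: 5+1+4+3+5 = 18
Garth → Kelso → Colne → Ravel → Linby: 5+1+8+6 = 20
The minimum is 17 min via Garth → Varne → Eskin → Linby.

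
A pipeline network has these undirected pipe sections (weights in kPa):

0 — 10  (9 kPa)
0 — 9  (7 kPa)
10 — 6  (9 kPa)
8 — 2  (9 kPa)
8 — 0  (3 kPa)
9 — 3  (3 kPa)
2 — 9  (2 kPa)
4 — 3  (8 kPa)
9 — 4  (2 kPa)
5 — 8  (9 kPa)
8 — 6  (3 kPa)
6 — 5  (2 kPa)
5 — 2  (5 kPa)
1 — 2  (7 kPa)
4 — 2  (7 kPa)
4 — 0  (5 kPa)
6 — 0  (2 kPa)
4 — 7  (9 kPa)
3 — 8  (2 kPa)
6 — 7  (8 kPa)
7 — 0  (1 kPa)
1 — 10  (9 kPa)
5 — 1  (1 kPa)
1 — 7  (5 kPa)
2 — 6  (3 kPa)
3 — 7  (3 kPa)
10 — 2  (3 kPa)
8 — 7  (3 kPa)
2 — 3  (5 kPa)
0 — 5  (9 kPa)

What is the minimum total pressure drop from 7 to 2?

Running Dijkstra from 7:
7: 0
0: 1  (via 7)
3: 3  (via 7)
6: 3  (via 0)
8: 3  (via 7)
1: 5  (via 7)
5: 5  (via 6)
2: 6  (via 6)
Shortest route: 7–0–6–2 = 6 kPa.

6 kPa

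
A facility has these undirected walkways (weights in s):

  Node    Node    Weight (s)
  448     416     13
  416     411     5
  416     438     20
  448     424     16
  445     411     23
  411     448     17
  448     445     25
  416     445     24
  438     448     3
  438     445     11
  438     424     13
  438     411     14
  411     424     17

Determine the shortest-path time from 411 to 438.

14 s

Settle nodes by increasing distance from 411:
411: 0
416: 5  (via 411)
438: 14  (via 411)
Shortest route: 411–438 = 14 s.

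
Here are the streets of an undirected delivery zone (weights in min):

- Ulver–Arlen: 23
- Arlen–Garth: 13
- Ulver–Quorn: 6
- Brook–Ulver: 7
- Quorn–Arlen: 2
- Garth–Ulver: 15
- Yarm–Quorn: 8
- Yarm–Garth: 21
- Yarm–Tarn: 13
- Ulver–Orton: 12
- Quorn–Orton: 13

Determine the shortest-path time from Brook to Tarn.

Settle nodes by increasing distance from Brook:
Brook: 0
Ulver: 7  (via Brook)
Quorn: 13  (via Ulver)
Arlen: 15  (via Quorn)
Orton: 19  (via Ulver)
Yarm: 21  (via Quorn)
Garth: 22  (via Ulver)
Tarn: 34  (via Yarm)
Shortest route: Brook → Ulver → Quorn → Yarm → Tarn = 34 min.

34 min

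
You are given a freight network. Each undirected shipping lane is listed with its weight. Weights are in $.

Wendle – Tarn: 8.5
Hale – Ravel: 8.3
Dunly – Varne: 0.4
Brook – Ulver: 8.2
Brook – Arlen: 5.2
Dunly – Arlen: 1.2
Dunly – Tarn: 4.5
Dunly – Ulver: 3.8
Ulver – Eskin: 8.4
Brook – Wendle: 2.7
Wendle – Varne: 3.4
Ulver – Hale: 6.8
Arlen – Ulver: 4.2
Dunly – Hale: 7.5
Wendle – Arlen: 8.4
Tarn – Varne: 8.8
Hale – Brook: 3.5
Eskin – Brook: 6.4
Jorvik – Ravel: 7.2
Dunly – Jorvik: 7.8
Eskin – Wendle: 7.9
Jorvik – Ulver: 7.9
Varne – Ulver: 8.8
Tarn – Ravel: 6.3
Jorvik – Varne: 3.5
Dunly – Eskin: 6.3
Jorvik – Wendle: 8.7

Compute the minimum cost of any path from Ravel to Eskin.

Running Dijkstra from Ravel:
Ravel: 0
Tarn: 6.3  (via Ravel)
Jorvik: 7.2  (via Ravel)
Hale: 8.3  (via Ravel)
Varne: 10.7  (via Jorvik)
Dunly: 10.8  (via Tarn)
Brook: 11.8  (via Hale)
Arlen: 12  (via Dunly)
Wendle: 14.1  (via Varne)
Ulver: 14.6  (via Dunly)
Eskin: 17.1  (via Dunly)
Shortest route: Ravel → Tarn → Dunly → Eskin = $17.1.

$17.1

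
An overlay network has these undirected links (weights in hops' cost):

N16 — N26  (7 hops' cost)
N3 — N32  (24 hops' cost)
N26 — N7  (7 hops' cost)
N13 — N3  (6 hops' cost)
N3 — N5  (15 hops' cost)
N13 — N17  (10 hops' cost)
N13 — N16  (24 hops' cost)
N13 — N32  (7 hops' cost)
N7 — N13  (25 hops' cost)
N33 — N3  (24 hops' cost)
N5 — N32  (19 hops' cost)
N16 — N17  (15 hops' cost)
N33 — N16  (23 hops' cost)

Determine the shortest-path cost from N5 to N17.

Settle nodes by increasing distance from N5:
N5: 0
N3: 15  (via N5)
N32: 19  (via N5)
N13: 21  (via N3)
N17: 31  (via N13)
Shortest route: N5–N3–N13–N17 = 31 hops' cost.

31 hops' cost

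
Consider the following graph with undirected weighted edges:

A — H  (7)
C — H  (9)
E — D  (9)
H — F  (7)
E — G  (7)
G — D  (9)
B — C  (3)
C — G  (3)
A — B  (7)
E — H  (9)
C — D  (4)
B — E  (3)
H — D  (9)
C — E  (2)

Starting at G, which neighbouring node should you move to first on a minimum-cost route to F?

Compare a few routes:
G–C–E–H–F: 3+2+9+7 = 21
G–C–H–F: 3+9+7 = 19
G–E–H–F: 7+9+7 = 23
The minimum is 19 via G–C–H–F.
So from G the first move is to C.

C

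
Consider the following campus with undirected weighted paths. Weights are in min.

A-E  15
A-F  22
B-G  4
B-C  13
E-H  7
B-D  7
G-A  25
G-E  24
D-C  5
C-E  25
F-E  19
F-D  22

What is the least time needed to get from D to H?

Candidate routes:
D - C - E - H: 5+25+7 = 37
D - F - E - H: 22+19+7 = 48
D - B - G - E - H: 7+4+24+7 = 42
D - B - C - E - H: 7+13+25+7 = 52
Cheapest is D - C - E - H at 37 min.

37 min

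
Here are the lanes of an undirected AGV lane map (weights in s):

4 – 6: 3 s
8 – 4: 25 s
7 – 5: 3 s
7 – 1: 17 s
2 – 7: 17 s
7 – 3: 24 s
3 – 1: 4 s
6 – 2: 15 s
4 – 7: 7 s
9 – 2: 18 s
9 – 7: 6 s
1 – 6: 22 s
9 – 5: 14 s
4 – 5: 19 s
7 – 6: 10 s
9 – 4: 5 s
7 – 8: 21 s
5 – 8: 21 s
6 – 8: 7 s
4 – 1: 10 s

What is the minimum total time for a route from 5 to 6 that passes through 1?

Shortest 5→1: 5 → 7 → 1 = 20
Shortest 1→6: 1 → 4 → 6 = 13
Total via 1: 20 + 13 = 33 s.

33 s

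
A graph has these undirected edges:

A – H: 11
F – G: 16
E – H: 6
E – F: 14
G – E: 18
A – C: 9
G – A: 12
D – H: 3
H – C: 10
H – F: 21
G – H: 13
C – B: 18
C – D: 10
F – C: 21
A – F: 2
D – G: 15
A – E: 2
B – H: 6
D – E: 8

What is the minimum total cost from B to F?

Enumerating some paths:
B–H–A–F: 6+11+2 = 19
B–H–E–A–F: 6+6+2+2 = 16
The minimum is 16 via B–H–E–A–F.

16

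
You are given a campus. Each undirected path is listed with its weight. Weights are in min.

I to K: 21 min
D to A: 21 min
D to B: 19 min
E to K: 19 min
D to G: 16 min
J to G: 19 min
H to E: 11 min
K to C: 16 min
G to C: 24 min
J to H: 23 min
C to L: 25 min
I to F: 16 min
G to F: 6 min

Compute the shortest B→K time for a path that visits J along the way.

Best B to J: B → D → G → J costing 54
Best J to K: J → H → E → K costing 53
Total via J: 54 + 53 = 107 min.

107 min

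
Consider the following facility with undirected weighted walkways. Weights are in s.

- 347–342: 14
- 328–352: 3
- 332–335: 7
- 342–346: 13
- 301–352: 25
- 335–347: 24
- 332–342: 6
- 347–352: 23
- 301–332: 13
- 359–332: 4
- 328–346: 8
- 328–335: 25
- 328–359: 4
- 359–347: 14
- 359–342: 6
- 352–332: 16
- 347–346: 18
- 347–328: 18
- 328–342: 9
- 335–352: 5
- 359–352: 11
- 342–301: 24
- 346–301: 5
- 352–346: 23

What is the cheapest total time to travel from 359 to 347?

14 s

Shortest distances from 359:
359: 0
332: 4  (via 359)
328: 4  (via 359)
342: 6  (via 359)
352: 7  (via 328)
335: 11  (via 332)
346: 12  (via 328)
347: 14  (via 359)
Shortest route: 359–347 = 14 s.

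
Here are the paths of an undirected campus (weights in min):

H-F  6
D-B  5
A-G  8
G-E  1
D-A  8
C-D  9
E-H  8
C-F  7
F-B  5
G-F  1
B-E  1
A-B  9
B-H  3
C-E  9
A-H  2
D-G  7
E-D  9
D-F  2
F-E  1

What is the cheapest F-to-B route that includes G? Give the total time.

Best F to G: F–G costing 1
Shortest G→B: G–E–B = 2
Total via G: 1 + 2 = 3 min.

3 min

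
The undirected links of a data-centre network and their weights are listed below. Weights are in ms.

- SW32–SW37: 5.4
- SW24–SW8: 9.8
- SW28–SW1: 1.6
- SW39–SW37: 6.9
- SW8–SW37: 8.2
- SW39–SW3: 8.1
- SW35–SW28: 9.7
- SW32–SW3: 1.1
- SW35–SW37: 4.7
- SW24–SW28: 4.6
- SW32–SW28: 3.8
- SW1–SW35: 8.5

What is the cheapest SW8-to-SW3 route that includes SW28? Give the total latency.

19.3 ms

Shortest SW8→SW28: SW8 → SW24 → SW28 = 14.4
Best SW28 to SW3: SW28 → SW32 → SW3 costing 4.9
Total via SW28: 14.4 + 4.9 = 19.3 ms.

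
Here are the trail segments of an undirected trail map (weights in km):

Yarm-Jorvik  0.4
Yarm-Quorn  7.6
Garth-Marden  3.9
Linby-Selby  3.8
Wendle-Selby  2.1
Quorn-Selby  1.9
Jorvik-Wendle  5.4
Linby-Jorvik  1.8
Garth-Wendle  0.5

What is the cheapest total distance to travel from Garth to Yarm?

Settle nodes by increasing distance from Garth:
Garth: 0
Wendle: 0.5  (via Garth)
Selby: 2.6  (via Wendle)
Marden: 3.9  (via Garth)
Quorn: 4.5  (via Selby)
Jorvik: 5.9  (via Wendle)
Yarm: 6.3  (via Jorvik)
Shortest route: Garth–Wendle–Jorvik–Yarm = 6.3 km.

6.3 km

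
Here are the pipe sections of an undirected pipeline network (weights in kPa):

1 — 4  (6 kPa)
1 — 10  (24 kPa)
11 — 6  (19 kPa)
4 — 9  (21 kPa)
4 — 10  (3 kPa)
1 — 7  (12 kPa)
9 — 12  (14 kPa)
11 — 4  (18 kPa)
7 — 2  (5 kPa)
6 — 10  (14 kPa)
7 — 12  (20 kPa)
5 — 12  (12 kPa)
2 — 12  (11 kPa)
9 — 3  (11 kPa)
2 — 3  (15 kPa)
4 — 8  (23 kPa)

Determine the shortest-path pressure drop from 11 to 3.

Candidate routes:
11–4–9–3: 18+21+11 = 50
11–6–10–4–1–7–2–3: 19+14+3+6+12+5+15 = 74
11–4–1–7–2–3: 18+6+12+5+15 = 56
11–6–10–4–9–3: 19+14+3+21+11 = 68
The minimum is 50 kPa via 11–4–9–3.

50 kPa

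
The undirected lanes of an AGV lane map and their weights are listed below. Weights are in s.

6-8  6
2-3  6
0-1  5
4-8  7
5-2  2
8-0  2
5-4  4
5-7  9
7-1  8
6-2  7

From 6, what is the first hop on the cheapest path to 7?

Enumerating some paths:
6–2–5–4–8–0–1–7: 7+2+4+7+2+5+8 = 35
6–8–0–1–7: 6+2+5+8 = 21
6–8–4–5–7: 6+7+4+9 = 26
6–2–5–7: 7+2+9 = 18
Cheapest is 6–2–5–7 at 18 s.
So from 6 the first move is to 2.

2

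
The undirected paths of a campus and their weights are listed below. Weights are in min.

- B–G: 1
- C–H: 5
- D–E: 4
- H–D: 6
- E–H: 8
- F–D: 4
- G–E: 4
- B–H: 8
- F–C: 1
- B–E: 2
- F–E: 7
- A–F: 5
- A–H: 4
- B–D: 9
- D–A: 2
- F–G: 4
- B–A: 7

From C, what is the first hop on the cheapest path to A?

F

Compare a few routes:
C - F - A: 1+5 = 6
C - H - A: 5+4 = 9
C - F - D - A: 1+4+2 = 7
The minimum is 6 min via C - F - A.
So from C the first move is to F.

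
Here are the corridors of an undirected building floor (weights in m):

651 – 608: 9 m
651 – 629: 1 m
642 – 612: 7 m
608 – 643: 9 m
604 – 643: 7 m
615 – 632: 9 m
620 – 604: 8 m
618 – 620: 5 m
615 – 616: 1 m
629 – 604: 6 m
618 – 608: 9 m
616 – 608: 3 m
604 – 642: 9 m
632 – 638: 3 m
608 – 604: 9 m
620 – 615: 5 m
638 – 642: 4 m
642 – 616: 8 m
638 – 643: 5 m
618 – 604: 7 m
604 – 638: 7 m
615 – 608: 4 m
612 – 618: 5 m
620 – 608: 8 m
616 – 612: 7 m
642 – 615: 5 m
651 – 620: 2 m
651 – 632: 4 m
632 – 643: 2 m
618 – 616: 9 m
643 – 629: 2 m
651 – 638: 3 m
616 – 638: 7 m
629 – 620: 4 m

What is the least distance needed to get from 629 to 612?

Compare a few routes:
629 → 651 → 620 → 618 → 612: 1+2+5+5 = 13
629 → 651 → 620 → 615 → 616 → 612: 1+2+5+1+7 = 16
629 → 651 → 638 → 642 → 612: 1+3+4+7 = 15
629 → 620 → 618 → 612: 4+5+5 = 14
Cheapest is 629 → 651 → 620 → 618 → 612 at 13 m.

13 m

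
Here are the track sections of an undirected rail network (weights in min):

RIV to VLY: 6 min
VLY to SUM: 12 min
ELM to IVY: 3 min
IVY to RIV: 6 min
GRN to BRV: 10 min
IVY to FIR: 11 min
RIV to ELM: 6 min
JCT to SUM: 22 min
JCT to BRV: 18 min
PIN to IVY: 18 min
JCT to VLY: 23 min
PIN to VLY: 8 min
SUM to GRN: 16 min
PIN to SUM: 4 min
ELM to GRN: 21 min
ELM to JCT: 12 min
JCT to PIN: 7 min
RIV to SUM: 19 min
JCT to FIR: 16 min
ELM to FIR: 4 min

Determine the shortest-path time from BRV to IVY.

33 min

Compare a few routes:
BRV → JCT → ELM → IVY: 18+12+3 = 33
BRV → GRN → ELM → IVY: 10+21+3 = 34
The minimum is 33 min via BRV → JCT → ELM → IVY.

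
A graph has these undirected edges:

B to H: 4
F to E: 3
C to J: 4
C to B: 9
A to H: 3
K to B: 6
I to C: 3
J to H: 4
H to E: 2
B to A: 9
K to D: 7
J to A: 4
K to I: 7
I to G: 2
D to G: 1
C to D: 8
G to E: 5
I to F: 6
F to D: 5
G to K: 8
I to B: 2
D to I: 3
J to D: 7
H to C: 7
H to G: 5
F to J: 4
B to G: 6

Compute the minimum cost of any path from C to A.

8

Enumerating some paths:
C → J → H → A: 4+4+3 = 11
C → J → A: 4+4 = 8
C → I → B → H → A: 3+2+4+3 = 12
C → H → A: 7+3 = 10
Cheapest is C → J → A at 8.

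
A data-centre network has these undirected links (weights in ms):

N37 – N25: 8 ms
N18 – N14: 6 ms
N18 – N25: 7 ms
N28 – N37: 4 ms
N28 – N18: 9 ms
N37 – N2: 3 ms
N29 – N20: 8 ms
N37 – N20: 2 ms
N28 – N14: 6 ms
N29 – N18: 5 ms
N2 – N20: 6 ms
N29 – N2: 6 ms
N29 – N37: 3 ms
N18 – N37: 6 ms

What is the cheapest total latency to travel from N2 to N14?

Settle nodes by increasing distance from N2:
N2: 0
N37: 3  (via N2)
N20: 5  (via N37)
N29: 6  (via N2)
N28: 7  (via N37)
N18: 9  (via N37)
N25: 11  (via N37)
N14: 13  (via N28)
Shortest route: N2 → N37 → N28 → N14 = 13 ms.

13 ms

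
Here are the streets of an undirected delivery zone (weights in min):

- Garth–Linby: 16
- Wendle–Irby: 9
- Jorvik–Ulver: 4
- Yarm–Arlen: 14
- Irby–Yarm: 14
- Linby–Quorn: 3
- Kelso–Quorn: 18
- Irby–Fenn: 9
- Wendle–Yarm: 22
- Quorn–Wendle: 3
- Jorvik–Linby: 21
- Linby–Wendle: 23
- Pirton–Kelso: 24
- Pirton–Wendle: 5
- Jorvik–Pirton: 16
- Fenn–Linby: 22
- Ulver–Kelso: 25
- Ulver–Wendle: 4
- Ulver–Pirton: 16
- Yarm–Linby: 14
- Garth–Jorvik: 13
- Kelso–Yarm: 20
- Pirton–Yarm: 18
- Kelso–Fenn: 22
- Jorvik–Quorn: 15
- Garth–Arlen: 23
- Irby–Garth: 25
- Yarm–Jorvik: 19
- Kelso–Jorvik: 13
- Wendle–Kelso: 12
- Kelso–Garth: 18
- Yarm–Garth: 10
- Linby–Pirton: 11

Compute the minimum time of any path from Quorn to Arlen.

Running Dijkstra from Quorn:
Quorn: 0
Wendle: 3  (via Quorn)
Linby: 3  (via Quorn)
Ulver: 7  (via Wendle)
Pirton: 8  (via Wendle)
Jorvik: 11  (via Ulver)
Irby: 12  (via Wendle)
Kelso: 15  (via Wendle)
Yarm: 17  (via Linby)
Garth: 19  (via Linby)
Fenn: 21  (via Irby)
Arlen: 31  (via Yarm)
Shortest route: Quorn → Linby → Yarm → Arlen = 31 min.

31 min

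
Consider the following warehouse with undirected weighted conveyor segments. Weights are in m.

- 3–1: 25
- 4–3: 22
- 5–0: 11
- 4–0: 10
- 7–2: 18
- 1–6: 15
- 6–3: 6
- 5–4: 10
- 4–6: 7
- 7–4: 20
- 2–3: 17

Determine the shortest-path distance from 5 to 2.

Settle nodes by increasing distance from 5:
5: 0
4: 10  (via 5)
0: 11  (via 5)
6: 17  (via 4)
3: 23  (via 6)
7: 30  (via 4)
1: 32  (via 6)
2: 40  (via 3)
Shortest route: 5 → 4 → 6 → 3 → 2 = 40 m.

40 m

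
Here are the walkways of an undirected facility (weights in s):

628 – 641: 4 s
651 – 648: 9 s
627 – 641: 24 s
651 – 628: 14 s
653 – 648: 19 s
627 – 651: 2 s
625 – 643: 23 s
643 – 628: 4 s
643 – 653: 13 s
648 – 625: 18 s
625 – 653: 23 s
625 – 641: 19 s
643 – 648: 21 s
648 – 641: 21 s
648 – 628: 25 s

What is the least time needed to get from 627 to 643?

20 s

Compare a few routes:
627 - 641 - 628 - 643: 24+4+4 = 32
627 - 651 - 628 - 643: 2+14+4 = 20
Cheapest is 627 - 651 - 628 - 643 at 20 s.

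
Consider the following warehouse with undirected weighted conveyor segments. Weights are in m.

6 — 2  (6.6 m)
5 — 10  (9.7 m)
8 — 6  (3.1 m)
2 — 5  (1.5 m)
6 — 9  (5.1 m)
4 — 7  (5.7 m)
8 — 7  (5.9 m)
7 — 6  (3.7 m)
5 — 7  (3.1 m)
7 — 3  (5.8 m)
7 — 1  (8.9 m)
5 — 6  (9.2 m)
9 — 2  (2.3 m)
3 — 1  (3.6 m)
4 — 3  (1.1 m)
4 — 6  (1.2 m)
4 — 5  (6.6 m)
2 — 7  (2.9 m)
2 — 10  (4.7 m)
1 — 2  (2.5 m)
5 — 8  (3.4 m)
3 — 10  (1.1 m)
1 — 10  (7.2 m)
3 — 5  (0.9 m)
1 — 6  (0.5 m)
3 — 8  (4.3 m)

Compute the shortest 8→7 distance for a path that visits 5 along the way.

6.5 m

Best 8 to 5: 8–5 costing 3.4
Shortest 5→7: 5–7 = 3.1
Total via 5: 3.4 + 3.1 = 6.5 m.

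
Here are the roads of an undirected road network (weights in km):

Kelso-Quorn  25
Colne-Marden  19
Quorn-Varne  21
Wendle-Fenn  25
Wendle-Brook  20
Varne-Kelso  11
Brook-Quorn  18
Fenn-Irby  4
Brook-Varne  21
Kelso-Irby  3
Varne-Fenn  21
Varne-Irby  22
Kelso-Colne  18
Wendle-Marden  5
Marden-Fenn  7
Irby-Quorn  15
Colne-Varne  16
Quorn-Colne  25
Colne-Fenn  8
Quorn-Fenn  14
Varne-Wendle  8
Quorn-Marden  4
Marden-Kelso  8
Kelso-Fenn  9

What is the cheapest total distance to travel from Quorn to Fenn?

11 km

Candidate routes:
Quorn → Marden → Fenn: 4+7 = 11
Quorn → Fenn: 14 = 14
The minimum is 11 km via Quorn → Marden → Fenn.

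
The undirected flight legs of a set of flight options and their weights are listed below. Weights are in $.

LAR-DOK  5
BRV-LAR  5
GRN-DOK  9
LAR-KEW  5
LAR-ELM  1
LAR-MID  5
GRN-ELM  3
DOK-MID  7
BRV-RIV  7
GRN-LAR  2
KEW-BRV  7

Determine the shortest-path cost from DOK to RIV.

$17

Compare a few routes:
DOK → MID → LAR → BRV → RIV: 7+5+5+7 = 24
DOK → LAR → BRV → RIV: 5+5+7 = 17
DOK → GRN → LAR → BRV → RIV: 9+2+5+7 = 23
DOK → LAR → KEW → BRV → RIV: 5+5+7+7 = 24
Cheapest is DOK → LAR → BRV → RIV at $17.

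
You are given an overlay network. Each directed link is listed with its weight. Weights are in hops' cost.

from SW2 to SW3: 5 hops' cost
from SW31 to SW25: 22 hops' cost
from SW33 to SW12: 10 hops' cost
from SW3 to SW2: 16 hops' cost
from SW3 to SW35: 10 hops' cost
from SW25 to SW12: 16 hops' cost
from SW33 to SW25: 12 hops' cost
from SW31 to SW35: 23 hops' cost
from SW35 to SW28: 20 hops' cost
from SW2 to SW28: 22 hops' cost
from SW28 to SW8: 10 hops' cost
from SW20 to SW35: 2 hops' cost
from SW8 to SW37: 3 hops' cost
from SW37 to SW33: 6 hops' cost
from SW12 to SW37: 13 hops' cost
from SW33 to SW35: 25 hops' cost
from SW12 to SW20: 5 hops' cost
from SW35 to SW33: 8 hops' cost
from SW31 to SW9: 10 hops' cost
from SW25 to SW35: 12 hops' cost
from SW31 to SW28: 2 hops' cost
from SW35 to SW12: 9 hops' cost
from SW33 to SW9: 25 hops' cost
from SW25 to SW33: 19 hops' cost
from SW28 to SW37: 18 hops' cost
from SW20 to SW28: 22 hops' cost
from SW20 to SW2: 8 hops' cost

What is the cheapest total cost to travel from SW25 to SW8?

Running Dijkstra from SW25:
SW25: 0
SW35: 12  (via SW25)
SW12: 16  (via SW25)
SW33: 19  (via SW25)
SW20: 21  (via SW12)
SW2: 29  (via SW20)
SW37: 29  (via SW12)
SW28: 32  (via SW35)
SW3: 34  (via SW2)
SW8: 42  (via SW28)
Shortest route: SW25 → SW35 → SW28 → SW8 = 42 hops' cost.

42 hops' cost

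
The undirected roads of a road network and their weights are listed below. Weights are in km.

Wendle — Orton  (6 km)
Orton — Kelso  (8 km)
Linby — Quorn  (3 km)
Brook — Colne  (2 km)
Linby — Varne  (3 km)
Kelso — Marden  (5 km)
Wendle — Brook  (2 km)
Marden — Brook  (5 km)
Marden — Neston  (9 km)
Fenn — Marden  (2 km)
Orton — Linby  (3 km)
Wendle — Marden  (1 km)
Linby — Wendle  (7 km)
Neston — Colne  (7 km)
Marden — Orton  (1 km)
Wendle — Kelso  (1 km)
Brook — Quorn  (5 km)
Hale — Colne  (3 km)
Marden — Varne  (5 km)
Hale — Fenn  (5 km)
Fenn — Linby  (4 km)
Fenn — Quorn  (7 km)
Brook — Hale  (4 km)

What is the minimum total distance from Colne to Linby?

Shortest distances from Colne:
Colne: 0
Brook: 2  (via Colne)
Hale: 3  (via Colne)
Wendle: 4  (via Brook)
Kelso: 5  (via Wendle)
Marden: 5  (via Wendle)
Orton: 6  (via Marden)
Fenn: 7  (via Marden)
Quorn: 7  (via Brook)
Neston: 7  (via Colne)
Linby: 9  (via Orton)
Shortest route: Colne–Brook–Wendle–Marden–Orton–Linby = 9 km.

9 km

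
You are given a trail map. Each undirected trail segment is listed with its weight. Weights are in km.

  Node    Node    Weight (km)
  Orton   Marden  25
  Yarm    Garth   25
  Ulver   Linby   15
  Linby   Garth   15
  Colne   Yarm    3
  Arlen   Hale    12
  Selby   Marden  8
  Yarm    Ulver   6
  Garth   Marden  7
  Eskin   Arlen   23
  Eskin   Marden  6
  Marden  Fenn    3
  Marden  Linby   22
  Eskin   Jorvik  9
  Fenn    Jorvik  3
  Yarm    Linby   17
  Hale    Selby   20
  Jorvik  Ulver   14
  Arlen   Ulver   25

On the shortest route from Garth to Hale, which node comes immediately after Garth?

Marden

Candidate routes:
Garth → Marden → Selby → Hale: 7+8+20 = 35
Garth → Marden → Eskin → Arlen → Hale: 7+6+23+12 = 48
The minimum is 35 km via Garth → Marden → Selby → Hale.
So from Garth the first move is to Marden.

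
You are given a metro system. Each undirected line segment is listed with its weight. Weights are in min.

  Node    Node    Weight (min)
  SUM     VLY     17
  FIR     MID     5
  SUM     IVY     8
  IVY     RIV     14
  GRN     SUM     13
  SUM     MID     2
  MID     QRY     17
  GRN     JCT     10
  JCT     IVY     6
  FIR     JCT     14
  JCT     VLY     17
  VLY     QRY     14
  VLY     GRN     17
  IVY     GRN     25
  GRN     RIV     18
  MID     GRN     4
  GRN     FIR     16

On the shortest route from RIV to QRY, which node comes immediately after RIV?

Compare a few routes:
RIV - IVY - SUM - MID - QRY: 14+8+2+17 = 41
RIV - GRN - MID - QRY: 18+4+17 = 39
RIV - GRN - VLY - QRY: 18+17+14 = 49
RIV - GRN - SUM - MID - QRY: 18+13+2+17 = 50
The minimum is 39 min via RIV - GRN - MID - QRY.
So from RIV the first move is to GRN.

GRN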